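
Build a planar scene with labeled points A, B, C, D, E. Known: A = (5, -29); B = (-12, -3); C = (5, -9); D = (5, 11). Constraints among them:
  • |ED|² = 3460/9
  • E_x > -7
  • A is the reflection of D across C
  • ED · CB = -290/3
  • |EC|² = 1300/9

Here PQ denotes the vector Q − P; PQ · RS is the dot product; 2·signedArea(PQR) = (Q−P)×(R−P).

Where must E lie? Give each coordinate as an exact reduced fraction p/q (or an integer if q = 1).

1. E_x = -19/3  [line 17·x + -6·y + 233/3 = 0 ∩ |EC|² = 1300/9]
2. E_y = -5  [line 17·x + -6·y + 233/3 = 0 ∩ |EC|² = 1300/9]
   → E = (-19/3, -5)

E = (-19/3, -5)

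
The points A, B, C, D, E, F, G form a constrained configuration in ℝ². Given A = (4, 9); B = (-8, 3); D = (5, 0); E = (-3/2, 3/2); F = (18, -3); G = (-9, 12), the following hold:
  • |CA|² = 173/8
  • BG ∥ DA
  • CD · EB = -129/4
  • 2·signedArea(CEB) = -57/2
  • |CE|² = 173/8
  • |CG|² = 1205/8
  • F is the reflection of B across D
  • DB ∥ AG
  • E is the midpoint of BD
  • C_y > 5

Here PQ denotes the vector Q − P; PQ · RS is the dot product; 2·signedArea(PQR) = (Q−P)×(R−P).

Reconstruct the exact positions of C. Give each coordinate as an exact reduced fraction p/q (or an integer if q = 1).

1. C_x = 5/4  [CD · EB = -129/4 ∩ 2·signedArea(CEB) = -57/2]
2. C_y = 21/4  [CD · EB = -129/4 ∩ 2·signedArea(CEB) = -57/2]
   → C = (5/4, 21/4)

C = (5/4, 21/4)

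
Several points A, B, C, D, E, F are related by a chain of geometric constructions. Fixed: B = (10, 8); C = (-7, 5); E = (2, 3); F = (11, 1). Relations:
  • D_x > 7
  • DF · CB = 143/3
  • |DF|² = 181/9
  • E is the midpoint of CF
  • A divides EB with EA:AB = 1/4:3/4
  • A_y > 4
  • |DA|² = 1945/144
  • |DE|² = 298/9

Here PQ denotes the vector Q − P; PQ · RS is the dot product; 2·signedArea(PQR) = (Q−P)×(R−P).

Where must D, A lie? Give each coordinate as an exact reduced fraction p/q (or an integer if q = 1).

1. D_x = 23/3  [line -17·x + -3·y + 427/3 = 0 ∩ |DE|² = 298/9]
2. D_y = 4  [line -17·x + -3·y + 427/3 = 0 ∩ |DE|² = 298/9]
   → D = (23/3, 4)
3. A_x = 4  [A divides EB with EA:AB = 1/4:3/4]
4. A_y = 17/4  [A divides EB with EA:AB = 1/4:3/4]
   → A = (4, 17/4)

A = (4, 17/4)
D = (23/3, 4)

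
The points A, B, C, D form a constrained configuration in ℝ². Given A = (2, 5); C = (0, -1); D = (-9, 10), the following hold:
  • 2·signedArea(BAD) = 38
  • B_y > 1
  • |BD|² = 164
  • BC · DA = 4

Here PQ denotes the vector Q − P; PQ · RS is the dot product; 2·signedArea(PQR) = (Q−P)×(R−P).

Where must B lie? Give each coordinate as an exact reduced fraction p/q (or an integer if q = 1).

B = (1, 2)

1. B_x = 1  [BC · DA = 4 ∩ 2·signedArea(BAD) = 38]
2. B_y = 2  [BC · DA = 4 ∩ 2·signedArea(BAD) = 38]
   → B = (1, 2)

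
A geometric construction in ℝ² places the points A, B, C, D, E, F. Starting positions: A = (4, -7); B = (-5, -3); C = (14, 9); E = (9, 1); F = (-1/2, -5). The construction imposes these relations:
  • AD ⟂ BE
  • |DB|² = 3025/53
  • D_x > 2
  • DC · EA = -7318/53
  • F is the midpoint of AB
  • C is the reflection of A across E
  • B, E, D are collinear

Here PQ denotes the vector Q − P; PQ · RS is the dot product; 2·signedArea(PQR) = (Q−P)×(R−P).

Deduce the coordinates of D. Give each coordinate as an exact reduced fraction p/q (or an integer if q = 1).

1. D_x = 120/53  [B, E, D are collinear ∩ AD ⟂ BE]
2. D_y = -49/53  [B, E, D are collinear ∩ AD ⟂ BE]
   → D = (120/53, -49/53)

D = (120/53, -49/53)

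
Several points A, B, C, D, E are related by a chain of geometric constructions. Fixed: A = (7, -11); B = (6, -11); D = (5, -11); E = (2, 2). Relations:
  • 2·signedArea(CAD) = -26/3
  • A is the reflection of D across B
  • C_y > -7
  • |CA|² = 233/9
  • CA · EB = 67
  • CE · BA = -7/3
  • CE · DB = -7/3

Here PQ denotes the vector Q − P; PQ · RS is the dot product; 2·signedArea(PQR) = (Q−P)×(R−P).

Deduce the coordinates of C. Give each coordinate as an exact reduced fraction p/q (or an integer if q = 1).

C = (13/3, -20/3)

1. C_x = 13/3  [CE · DB = -7/3 ∩ 2·signedArea(CAD) = -26/3]
2. C_y = -20/3  [CE · DB = -7/3 ∩ 2·signedArea(CAD) = -26/3]
   → C = (13/3, -20/3)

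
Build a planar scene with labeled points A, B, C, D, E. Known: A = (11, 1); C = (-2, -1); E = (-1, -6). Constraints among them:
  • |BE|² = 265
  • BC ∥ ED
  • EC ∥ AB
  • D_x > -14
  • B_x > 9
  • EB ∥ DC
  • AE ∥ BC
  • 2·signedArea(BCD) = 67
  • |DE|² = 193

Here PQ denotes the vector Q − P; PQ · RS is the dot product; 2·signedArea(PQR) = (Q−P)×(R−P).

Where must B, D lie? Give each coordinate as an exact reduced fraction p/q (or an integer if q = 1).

B = (10, 6)
D = (-13, -13)

1. B_x = 10  [AE ∥ BC ∩ EC ∥ AB]
2. B_y = 6  [AE ∥ BC ∩ EC ∥ AB]
   → B = (10, 6)
3. D_x = -13  [EB ∥ DC ∩ BC ∥ ED]
4. D_y = -13  [EB ∥ DC ∩ BC ∥ ED]
   → D = (-13, -13)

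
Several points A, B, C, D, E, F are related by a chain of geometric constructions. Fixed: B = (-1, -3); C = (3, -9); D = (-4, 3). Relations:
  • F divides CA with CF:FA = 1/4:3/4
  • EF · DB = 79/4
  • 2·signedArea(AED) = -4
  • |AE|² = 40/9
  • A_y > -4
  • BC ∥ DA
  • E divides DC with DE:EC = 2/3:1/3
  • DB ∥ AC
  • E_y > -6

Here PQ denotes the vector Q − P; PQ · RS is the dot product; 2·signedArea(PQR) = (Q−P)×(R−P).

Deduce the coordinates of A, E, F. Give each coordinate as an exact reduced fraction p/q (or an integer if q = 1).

1. A_x = 0  [DB ∥ AC ∩ BC ∥ DA]
2. A_y = -3  [DB ∥ AC ∩ BC ∥ DA]
   → A = (0, -3)
3. E_x = 2/3  [E divides DC with DE:EC = 2/3:1/3]
4. E_y = -5  [E divides DC with DE:EC = 2/3:1/3]
   → E = (2/3, -5)
5. F_x = 9/4  [F divides CA with CF:FA = 1/4:3/4]
6. F_y = -15/2  [F divides CA with CF:FA = 1/4:3/4]
   → F = (9/4, -15/2)

A = (0, -3)
E = (2/3, -5)
F = (9/4, -15/2)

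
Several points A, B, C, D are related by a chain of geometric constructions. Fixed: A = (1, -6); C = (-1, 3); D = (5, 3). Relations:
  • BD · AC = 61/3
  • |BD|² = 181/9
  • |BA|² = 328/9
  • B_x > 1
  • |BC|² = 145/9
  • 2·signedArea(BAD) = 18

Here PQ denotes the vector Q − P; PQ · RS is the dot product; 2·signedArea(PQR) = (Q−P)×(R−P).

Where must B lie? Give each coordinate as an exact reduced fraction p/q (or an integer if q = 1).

1. B_x = 5/3  [BD · AC = 61/3 ∩ 2·signedArea(BAD) = 18]
2. B_y = 0  [BD · AC = 61/3 ∩ 2·signedArea(BAD) = 18]
   → B = (5/3, 0)

B = (5/3, 0)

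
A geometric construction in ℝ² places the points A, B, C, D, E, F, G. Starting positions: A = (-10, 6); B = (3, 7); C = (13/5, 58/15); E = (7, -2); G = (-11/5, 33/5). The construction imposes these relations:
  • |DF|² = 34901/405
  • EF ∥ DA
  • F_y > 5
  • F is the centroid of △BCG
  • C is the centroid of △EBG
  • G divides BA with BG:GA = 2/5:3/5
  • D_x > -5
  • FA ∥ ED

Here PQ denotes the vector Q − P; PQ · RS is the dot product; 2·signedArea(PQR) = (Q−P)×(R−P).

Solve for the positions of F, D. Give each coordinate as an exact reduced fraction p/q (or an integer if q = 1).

D = (-62/15, -82/45)
F = (17/15, 262/45)

1. F_x = 17/15  [F is the centroid of △BCG]
2. F_y = 262/45  [F is the centroid of △BCG]
   → F = (17/15, 262/45)
3. D_x = -62/15  [EF ∥ DA ∩ FA ∥ ED]
4. D_y = -82/45  [EF ∥ DA ∩ FA ∥ ED]
   → D = (-62/15, -82/45)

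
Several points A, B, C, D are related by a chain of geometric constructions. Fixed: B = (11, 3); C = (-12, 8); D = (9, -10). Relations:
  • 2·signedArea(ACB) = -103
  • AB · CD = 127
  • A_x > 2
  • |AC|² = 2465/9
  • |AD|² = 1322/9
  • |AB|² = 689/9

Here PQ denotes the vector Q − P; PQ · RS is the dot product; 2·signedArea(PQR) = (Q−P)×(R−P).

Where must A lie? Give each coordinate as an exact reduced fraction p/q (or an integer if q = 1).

1. A_x = 8/3  [AB · CD = 127 ∩ 2·signedArea(ACB) = -103]
2. A_y = 1/3  [AB · CD = 127 ∩ 2·signedArea(ACB) = -103]
   → A = (8/3, 1/3)

A = (8/3, 1/3)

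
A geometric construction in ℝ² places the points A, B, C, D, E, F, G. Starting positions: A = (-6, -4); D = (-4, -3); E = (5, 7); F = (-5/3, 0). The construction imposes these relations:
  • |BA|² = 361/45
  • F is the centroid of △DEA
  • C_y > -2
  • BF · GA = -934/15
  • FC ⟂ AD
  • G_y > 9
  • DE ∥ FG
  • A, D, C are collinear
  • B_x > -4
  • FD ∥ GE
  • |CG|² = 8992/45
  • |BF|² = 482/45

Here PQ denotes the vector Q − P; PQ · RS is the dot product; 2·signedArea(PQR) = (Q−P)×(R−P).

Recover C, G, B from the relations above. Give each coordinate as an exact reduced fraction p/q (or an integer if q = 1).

B = (-52/15, -41/15)
C = (-14/15, -22/15)
G = (22/3, 10)

1. C_x = -14/15  [A, D, C are collinear ∩ FC ⟂ AD]
2. C_y = -22/15  [A, D, C are collinear ∩ FC ⟂ AD]
   → C = (-14/15, -22/15)
3. G_x = 22/3  [FD ∥ GE ∩ DE ∥ FG]
4. G_y = 10  [FD ∥ GE ∩ DE ∥ FG]
   → G = (22/3, 10)
5. B_x = -52/15  [line 40/3·x + 14·y + 3802/45 = 0 ∩ |BF|² = 482/45]
6. B_y = -41/15  [line 40/3·x + 14·y + 3802/45 = 0 ∩ |BF|² = 482/45]
   → B = (-52/15, -41/15)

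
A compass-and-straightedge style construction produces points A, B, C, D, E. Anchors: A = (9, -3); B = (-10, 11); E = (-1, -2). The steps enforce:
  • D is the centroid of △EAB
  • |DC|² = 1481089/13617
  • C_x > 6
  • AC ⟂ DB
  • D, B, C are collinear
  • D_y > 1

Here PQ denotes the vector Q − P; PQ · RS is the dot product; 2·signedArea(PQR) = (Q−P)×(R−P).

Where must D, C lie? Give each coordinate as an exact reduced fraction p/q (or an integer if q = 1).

C = (10350/1513, -7927/1513)
D = (-2/3, 2)

1. D_x = -2/3  [D is the centroid of △EAB]
2. D_y = 2  [D is the centroid of △EAB]
   → D = (-2/3, 2)
3. C_x = 10350/1513  [D, B, C are collinear ∩ AC ⟂ DB]
4. C_y = -7927/1513  [D, B, C are collinear ∩ AC ⟂ DB]
   → C = (10350/1513, -7927/1513)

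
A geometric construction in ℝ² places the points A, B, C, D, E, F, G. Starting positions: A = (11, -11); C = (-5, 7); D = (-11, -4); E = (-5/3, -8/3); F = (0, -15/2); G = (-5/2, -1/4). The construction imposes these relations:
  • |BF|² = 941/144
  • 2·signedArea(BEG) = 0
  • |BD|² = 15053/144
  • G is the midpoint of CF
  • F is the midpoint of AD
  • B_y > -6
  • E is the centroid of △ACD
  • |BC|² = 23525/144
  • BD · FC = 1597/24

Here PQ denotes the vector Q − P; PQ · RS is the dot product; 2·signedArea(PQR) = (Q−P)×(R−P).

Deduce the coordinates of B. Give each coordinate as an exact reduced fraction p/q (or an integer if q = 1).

B = (-5/6, -61/12)

1. B_x = -5/6  [2·signedArea(BEG) = 0 ∩ BD · FC = 1597/24]
2. B_y = -61/12  [2·signedArea(BEG) = 0 ∩ BD · FC = 1597/24]
   → B = (-5/6, -61/12)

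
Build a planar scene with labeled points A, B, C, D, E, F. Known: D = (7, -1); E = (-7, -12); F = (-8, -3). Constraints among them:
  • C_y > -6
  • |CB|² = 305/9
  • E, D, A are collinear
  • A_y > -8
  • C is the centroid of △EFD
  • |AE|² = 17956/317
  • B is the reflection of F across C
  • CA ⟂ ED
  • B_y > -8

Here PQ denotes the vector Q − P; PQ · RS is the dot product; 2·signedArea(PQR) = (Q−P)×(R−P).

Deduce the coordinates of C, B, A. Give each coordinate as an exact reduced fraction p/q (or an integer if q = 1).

1. C_x = -8/3  [C is the centroid of △EFD]
2. C_y = -16/3  [C is the centroid of △EFD]
   → C = (-8/3, -16/3)
3. B_x = 8/3  [B is the reflection of F across C]
4. B_y = -23/3  [B is the reflection of F across C]
   → B = (8/3, -23/3)
5. A_x = -343/317  [E, D, A are collinear ∩ CA ⟂ ED]
6. A_y = -2330/317  [E, D, A are collinear ∩ CA ⟂ ED]
   → A = (-343/317, -2330/317)

A = (-343/317, -2330/317)
B = (8/3, -23/3)
C = (-8/3, -16/3)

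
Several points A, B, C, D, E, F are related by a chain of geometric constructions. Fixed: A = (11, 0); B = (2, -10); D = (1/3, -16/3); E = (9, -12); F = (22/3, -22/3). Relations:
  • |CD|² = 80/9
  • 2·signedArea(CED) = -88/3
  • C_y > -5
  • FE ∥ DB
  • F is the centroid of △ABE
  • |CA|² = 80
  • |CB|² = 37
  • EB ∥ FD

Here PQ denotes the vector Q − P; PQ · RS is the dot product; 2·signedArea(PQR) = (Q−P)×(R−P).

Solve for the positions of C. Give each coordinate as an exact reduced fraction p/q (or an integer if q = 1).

C = (3, -4)

1. C_x = 3  [line -20/3·x + -26/3·y + -44/3 = 0 ∩ |CB|² = 37]
2. C_y = -4  [line -20/3·x + -26/3·y + -44/3 = 0 ∩ |CB|² = 37]
   → C = (3, -4)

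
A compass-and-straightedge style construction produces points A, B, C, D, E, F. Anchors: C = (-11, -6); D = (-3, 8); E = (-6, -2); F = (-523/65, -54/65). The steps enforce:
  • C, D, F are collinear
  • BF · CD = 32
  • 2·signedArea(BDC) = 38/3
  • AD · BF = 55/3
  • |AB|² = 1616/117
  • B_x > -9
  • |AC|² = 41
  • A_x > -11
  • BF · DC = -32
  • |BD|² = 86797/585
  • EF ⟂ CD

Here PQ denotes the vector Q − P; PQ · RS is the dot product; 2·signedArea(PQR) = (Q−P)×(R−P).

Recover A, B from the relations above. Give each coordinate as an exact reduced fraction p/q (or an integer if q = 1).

A = (-656/65, 22/65)
B = (-1628/195, -574/195)

1. B_x = -1628/195  [BF · DC = -32 ∩ 2·signedArea(BDC) = 38/3]
2. B_y = -574/195  [BF · DC = -32 ∩ 2·signedArea(BDC) = 38/3]
   → B = (-1628/195, -574/195)
3. A_x = -656/65  [line -59/195·x + -412/195·y + -152/65 = 0 ∩ |AC|² = 41]
4. A_y = 22/65  [line -59/195·x + -412/195·y + -152/65 = 0 ∩ |AC|² = 41]
   → A = (-656/65, 22/65)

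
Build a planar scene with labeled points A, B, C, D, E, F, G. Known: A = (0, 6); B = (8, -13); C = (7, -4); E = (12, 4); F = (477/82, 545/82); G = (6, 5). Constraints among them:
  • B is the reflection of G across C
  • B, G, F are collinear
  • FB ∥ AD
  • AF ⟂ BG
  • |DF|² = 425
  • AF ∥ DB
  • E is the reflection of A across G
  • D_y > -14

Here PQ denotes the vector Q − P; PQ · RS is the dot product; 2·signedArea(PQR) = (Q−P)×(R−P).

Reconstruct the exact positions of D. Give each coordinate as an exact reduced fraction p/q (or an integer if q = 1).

1. D_x = 179/82  [AF ∥ DB ∩ FB ∥ AD]
2. D_y = -1119/82  [AF ∥ DB ∩ FB ∥ AD]
   → D = (179/82, -1119/82)

D = (179/82, -1119/82)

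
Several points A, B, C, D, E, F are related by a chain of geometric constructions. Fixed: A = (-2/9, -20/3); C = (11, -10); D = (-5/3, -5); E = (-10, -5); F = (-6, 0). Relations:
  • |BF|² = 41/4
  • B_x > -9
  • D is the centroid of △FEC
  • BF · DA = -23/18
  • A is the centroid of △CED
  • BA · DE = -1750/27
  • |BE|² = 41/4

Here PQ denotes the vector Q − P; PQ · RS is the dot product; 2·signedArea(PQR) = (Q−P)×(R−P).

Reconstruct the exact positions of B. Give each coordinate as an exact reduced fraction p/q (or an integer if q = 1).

1. B_x = -8  [BF · DA = -23/18 ∩ BA · DE = -1750/27]
2. B_y = -5/2  [BF · DA = -23/18 ∩ BA · DE = -1750/27]
   → B = (-8, -5/2)

B = (-8, -5/2)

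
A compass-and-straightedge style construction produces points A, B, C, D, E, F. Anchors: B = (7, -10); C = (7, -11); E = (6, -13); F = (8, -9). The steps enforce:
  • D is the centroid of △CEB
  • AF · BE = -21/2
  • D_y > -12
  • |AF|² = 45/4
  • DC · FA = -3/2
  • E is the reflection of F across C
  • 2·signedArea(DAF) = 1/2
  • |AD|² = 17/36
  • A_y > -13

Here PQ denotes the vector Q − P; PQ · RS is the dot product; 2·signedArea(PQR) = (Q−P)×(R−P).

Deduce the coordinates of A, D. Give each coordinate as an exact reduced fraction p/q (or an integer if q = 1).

A = (13/2, -12)
D = (20/3, -34/3)

1. D_x = 20/3  [D is the centroid of △CEB]
2. D_y = -34/3  [D is the centroid of △CEB]
   → D = (20/3, -34/3)
3. A_x = 13/2  [AF · BE = -21/2 ∩ DC · FA = -3/2]
4. A_y = -12  [AF · BE = -21/2 ∩ DC · FA = -3/2]
   → A = (13/2, -12)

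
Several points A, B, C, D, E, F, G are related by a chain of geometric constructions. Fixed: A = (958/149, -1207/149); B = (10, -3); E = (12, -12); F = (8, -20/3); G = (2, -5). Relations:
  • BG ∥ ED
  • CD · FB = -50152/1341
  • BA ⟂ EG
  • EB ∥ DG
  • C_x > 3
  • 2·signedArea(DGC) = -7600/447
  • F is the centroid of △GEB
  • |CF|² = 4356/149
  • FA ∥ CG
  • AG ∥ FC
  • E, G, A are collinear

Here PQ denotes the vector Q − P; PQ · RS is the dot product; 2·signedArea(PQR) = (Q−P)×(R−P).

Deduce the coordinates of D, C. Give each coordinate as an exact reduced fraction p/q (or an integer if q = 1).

1. D_x = 4  [EB ∥ DG ∩ BG ∥ ED]
2. D_y = -14  [EB ∥ DG ∩ BG ∥ ED]
   → D = (4, -14)
3. C_x = 532/149  [FA ∥ CG ∩ AG ∥ FC]
4. C_y = -1594/447  [FA ∥ CG ∩ AG ∥ FC]
   → C = (532/149, -1594/447)

C = (532/149, -1594/447)
D = (4, -14)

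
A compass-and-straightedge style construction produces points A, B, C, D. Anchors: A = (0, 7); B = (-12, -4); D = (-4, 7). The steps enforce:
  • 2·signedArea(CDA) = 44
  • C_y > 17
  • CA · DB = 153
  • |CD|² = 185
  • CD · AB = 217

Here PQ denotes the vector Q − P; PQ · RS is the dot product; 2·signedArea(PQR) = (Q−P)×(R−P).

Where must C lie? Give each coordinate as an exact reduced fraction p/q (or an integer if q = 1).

1. C_x = 4  [CA · DB = 153 ∩ 2·signedArea(CDA) = 44]
2. C_y = 18  [CA · DB = 153 ∩ 2·signedArea(CDA) = 44]
   → C = (4, 18)

C = (4, 18)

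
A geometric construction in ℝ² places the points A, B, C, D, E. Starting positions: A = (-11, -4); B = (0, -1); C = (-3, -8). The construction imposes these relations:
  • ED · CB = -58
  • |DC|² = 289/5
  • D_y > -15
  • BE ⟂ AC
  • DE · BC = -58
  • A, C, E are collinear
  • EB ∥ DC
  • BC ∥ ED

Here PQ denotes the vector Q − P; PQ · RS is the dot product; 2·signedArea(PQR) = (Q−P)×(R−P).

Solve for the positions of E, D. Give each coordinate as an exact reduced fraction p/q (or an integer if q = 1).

D = (-32/5, -74/5)
E = (-17/5, -39/5)

1. E_x = -17/5  [A, C, E are collinear ∩ BE ⟂ AC]
2. E_y = -39/5  [A, C, E are collinear ∩ BE ⟂ AC]
   → E = (-17/5, -39/5)
3. D_x = -32/5  [EB ∥ DC ∩ BC ∥ ED]
4. D_y = -74/5  [EB ∥ DC ∩ BC ∥ ED]
   → D = (-32/5, -74/5)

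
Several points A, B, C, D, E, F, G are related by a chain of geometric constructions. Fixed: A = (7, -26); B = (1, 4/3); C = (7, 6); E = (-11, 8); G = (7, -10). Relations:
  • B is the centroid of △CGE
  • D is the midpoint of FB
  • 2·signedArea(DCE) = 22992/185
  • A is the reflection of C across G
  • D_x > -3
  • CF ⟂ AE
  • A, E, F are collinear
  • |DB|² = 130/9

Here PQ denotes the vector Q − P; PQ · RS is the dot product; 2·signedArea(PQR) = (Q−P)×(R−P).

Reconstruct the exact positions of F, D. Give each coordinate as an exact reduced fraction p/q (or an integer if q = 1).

D = (-484/185, 91/555)
F = (-1153/185, -186/185)

1. F_x = -1153/185  [A, E, F are collinear ∩ CF ⟂ AE]
2. F_y = -186/185  [A, E, F are collinear ∩ CF ⟂ AE]
   → F = (-1153/185, -186/185)
3. D_x = -484/185  [D is the midpoint of FB]
4. D_y = 91/555  [D is the midpoint of FB]
   → D = (-484/185, 91/555)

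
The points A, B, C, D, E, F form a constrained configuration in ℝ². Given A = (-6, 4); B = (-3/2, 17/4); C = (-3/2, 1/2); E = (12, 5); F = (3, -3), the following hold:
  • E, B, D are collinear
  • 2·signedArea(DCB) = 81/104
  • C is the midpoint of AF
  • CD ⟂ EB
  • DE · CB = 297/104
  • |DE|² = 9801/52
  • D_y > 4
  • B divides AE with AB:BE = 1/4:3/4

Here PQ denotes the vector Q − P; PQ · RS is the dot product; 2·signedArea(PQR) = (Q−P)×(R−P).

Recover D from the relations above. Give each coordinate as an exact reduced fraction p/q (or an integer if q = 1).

D = (-111/65, 551/130)

1. D_x = -111/65  [E, B, D are collinear ∩ CD ⟂ EB]
2. D_y = 551/130  [E, B, D are collinear ∩ CD ⟂ EB]
   → D = (-111/65, 551/130)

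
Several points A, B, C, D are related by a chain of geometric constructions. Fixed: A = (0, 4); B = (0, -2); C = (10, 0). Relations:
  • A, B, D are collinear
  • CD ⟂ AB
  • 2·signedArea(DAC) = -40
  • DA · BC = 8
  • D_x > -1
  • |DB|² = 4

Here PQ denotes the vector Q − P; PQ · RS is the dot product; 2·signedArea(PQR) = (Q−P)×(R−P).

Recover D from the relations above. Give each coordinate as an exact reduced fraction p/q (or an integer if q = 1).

D = (0, 0)

1. D_x = 0  [A, B, D are collinear ∩ CD ⟂ AB]
2. D_y = 0  [A, B, D are collinear ∩ CD ⟂ AB]
   → D = (0, 0)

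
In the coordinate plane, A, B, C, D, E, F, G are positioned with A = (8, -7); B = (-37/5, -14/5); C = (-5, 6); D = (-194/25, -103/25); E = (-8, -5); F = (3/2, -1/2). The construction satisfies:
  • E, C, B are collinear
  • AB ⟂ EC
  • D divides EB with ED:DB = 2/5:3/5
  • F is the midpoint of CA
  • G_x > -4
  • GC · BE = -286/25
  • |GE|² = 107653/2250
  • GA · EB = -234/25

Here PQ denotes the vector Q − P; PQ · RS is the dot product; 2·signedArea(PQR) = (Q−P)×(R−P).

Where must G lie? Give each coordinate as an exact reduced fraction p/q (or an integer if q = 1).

1. G_x = -563/150  [line 3/5·x + 11/5·y + 31/25 = 0 ∩ |GE|² = 107653/2250]
2. G_y = 23/50  [line 3/5·x + 11/5·y + 31/25 = 0 ∩ |GE|² = 107653/2250]
   → G = (-563/150, 23/50)

G = (-563/150, 23/50)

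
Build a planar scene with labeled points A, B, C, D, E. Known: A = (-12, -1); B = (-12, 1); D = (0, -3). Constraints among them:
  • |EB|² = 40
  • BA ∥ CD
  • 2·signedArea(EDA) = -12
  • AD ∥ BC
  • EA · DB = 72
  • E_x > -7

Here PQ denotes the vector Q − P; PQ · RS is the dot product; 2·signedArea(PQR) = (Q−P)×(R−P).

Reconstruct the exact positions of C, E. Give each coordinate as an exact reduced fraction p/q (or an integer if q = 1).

C = (0, -1)
E = (-6, -1)

1. C_x = 0  [BA ∥ CD ∩ AD ∥ BC]
2. C_y = -1  [BA ∥ CD ∩ AD ∥ BC]
   → C = (0, -1)
3. E_x = -6  [EA · DB = 72 ∩ 2·signedArea(EDA) = -12]
4. E_y = -1  [EA · DB = 72 ∩ 2·signedArea(EDA) = -12]
   → E = (-6, -1)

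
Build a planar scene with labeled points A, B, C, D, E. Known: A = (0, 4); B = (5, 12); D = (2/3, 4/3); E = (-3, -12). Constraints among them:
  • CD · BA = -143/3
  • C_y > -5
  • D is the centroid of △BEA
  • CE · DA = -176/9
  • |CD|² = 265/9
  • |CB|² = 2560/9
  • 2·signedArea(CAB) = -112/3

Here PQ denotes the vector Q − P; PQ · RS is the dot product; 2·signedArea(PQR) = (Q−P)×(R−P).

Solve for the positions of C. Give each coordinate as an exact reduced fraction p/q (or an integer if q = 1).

1. C_x = -1/3  [CD · BA = -143/3 ∩ CE · DA = -176/9]
2. C_y = -4  [CD · BA = -143/3 ∩ CE · DA = -176/9]
   → C = (-1/3, -4)

C = (-1/3, -4)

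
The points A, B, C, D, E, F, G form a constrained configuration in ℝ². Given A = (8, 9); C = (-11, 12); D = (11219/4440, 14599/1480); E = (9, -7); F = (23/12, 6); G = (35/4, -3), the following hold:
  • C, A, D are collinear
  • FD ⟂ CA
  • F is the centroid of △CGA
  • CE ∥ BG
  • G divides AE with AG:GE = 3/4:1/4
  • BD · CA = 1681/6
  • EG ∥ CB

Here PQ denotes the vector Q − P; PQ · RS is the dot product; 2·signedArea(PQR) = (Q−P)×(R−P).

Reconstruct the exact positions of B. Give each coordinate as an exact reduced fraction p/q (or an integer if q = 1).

B = (-45/4, 16)

1. B_x = -45/4  [CE ∥ BG ∩ EG ∥ CB]
2. B_y = 16  [CE ∥ BG ∩ EG ∥ CB]
   → B = (-45/4, 16)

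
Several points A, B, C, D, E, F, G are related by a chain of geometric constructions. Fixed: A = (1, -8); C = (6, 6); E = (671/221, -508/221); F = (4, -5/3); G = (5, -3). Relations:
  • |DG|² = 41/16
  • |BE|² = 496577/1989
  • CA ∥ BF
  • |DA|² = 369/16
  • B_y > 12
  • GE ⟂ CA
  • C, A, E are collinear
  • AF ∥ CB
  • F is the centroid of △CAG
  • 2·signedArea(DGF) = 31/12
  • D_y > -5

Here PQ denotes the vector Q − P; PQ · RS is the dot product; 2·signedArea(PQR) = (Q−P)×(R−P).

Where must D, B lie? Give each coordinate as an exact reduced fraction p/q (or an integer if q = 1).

B = (9, 37/3)
D = (4, -17/4)

1. D_x = 4  [line -4/3·x + -1·y + 13/12 = 0 ∩ |DA|² = 369/16]
2. D_y = -17/4  [line -4/3·x + -1·y + 13/12 = 0 ∩ |DA|² = 369/16]
   → D = (4, -17/4)
3. B_x = 9  [CA ∥ BF ∩ AF ∥ CB]
4. B_y = 37/3  [CA ∥ BF ∩ AF ∥ CB]
   → B = (9, 37/3)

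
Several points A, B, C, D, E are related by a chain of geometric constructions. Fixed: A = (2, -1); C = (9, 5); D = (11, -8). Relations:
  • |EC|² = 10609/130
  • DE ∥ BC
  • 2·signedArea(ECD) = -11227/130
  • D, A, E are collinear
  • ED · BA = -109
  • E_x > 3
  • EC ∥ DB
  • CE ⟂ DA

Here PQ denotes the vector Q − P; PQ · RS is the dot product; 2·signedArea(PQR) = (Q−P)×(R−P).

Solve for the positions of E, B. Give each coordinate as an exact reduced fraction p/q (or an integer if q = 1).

B = (2151/130, -113/130)
E = (449/130, -277/130)

1. E_x = 449/130  [D, A, E are collinear ∩ CE ⟂ DA]
2. E_y = -277/130  [D, A, E are collinear ∩ CE ⟂ DA]
   → E = (449/130, -277/130)
3. B_x = 2151/130  [DE ∥ BC ∩ EC ∥ DB]
4. B_y = -113/130  [DE ∥ BC ∩ EC ∥ DB]
   → B = (2151/130, -113/130)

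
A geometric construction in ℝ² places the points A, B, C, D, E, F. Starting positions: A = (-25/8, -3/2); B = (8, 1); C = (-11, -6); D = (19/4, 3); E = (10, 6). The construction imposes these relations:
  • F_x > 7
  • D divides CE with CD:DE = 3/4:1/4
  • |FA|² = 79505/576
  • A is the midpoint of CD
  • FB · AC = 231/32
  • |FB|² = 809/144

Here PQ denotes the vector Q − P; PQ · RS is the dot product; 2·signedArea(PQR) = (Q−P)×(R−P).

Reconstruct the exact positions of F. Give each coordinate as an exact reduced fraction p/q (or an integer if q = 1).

1. F_x = 91/12  [line 63/8·x + 9/2·y + -2391/32 = 0 ∩ |FA|² = 79505/576]
2. F_y = 10/3  [line 63/8·x + 9/2·y + -2391/32 = 0 ∩ |FA|² = 79505/576]
   → F = (91/12, 10/3)

F = (91/12, 10/3)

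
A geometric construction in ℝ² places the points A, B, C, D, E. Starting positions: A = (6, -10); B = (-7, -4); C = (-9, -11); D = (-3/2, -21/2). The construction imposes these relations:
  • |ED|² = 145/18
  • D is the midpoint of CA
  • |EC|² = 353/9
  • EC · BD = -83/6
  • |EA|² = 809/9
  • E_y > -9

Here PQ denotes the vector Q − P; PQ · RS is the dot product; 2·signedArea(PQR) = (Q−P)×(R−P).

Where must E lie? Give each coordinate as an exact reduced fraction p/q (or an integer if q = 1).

1. E_x = -10/3  [line -11/2·x + 13/2·y + 215/6 = 0 ∩ |ED|² = 145/18]
2. E_y = -25/3  [line -11/2·x + 13/2·y + 215/6 = 0 ∩ |ED|² = 145/18]
   → E = (-10/3, -25/3)

E = (-10/3, -25/3)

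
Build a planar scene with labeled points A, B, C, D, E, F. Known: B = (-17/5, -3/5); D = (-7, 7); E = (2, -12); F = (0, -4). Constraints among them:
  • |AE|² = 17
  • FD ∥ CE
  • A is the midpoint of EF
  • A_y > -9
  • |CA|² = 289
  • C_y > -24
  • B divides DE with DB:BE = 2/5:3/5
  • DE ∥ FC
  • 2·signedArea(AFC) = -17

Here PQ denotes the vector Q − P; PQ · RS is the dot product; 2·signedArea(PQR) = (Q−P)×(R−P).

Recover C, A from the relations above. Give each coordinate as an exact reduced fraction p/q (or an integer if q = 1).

A = (1, -8)
C = (9, -23)

1. C_x = 9  [FD ∥ CE ∩ DE ∥ FC]
2. C_y = -23  [FD ∥ CE ∩ DE ∥ FC]
   → C = (9, -23)
3. A_x = 1  [A is the midpoint of EF]
4. A_y = -8  [A is the midpoint of EF]
   → A = (1, -8)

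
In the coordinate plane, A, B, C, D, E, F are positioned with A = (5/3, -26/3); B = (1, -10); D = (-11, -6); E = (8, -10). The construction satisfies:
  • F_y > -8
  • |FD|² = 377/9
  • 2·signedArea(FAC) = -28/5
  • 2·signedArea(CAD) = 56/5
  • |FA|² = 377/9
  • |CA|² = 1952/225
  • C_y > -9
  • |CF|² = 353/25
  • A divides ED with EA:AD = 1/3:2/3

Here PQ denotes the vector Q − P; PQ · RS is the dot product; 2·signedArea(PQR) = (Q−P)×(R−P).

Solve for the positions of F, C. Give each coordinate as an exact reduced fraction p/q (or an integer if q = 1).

1. C_x = -19/15  [line -8/3·x + -38/3·y + -1748/15 = 0 ∩ |CA|² = 1952/225]
2. C_y = -134/15  [line -8/3·x + -38/3·y + -1748/15 = 0 ∩ |CA|² = 1952/225]
   → C = (-19/15, -134/15)
3. F_x = -14/3  [line 4/15·x + -44/15·y + -304/15 = 0 ∩ |FD|² = 377/9]
4. F_y = -22/3  [line 4/15·x + -44/15·y + -304/15 = 0 ∩ |FD|² = 377/9]
   → F = (-14/3, -22/3)

C = (-19/15, -134/15)
F = (-14/3, -22/3)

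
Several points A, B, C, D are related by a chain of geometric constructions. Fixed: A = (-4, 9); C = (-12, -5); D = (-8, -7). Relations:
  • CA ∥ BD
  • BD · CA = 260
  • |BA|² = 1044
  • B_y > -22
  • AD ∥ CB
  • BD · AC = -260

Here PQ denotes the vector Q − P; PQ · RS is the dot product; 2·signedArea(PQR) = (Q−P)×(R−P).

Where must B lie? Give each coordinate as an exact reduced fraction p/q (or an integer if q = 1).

B = (-16, -21)

1. B_x = -16  [CA ∥ BD ∩ AD ∥ CB]
2. B_y = -21  [CA ∥ BD ∩ AD ∥ CB]
   → B = (-16, -21)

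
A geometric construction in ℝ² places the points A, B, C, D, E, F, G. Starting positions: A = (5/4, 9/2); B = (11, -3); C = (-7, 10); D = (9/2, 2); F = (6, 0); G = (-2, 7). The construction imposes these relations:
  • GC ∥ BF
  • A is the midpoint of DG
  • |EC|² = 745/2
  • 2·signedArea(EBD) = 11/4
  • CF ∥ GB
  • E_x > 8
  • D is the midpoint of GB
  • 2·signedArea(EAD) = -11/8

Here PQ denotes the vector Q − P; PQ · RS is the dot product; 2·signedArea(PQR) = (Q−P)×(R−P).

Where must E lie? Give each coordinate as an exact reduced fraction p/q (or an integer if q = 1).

1. E_x = 17/2  [line 5/2·x + 13/4·y + -131/8 = 0 ∩ |EC|² = 745/2]
2. E_y = -3/2  [line 5/2·x + 13/4·y + -131/8 = 0 ∩ |EC|² = 745/2]
   → E = (17/2, -3/2)

E = (17/2, -3/2)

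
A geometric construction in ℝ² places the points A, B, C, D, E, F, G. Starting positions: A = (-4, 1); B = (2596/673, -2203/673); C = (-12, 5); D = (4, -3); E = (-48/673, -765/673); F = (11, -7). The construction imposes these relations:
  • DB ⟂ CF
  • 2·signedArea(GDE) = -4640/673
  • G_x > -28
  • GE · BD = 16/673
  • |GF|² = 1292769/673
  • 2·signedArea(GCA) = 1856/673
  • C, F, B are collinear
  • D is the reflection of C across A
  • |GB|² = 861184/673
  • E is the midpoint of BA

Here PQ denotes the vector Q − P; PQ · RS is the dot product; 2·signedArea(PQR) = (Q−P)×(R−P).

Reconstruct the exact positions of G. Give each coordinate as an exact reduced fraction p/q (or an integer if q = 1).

1. G_x = -18748/673  [2·signedArea(GDE) = -4640/673 ∩ 2·signedArea(GCA) = 1856/673]
2. G_y = 8933/673  [2·signedArea(GDE) = -4640/673 ∩ 2·signedArea(GCA) = 1856/673]
   → G = (-18748/673, 8933/673)

G = (-18748/673, 8933/673)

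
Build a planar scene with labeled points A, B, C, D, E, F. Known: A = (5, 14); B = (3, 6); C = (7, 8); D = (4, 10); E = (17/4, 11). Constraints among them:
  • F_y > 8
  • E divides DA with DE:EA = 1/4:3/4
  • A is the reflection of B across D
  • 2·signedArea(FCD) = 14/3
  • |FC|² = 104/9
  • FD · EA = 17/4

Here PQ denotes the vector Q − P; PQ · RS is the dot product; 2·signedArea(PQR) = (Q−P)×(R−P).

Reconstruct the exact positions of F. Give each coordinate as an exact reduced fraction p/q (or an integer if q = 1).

F = (11/3, 26/3)

1. F_x = 11/3  [FD · EA = 17/4 ∩ 2·signedArea(FCD) = 14/3]
2. F_y = 26/3  [FD · EA = 17/4 ∩ 2·signedArea(FCD) = 14/3]
   → F = (11/3, 26/3)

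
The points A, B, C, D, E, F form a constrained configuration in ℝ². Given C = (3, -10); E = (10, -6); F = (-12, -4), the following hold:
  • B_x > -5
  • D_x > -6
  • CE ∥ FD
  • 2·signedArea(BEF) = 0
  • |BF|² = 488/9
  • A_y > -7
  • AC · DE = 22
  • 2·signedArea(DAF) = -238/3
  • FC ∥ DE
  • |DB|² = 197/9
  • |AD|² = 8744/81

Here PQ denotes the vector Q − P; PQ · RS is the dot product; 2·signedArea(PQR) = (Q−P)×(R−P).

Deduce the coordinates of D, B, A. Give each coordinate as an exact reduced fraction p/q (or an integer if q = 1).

A = (25/9, -62/9)
B = (-14/3, -14/3)
D = (-5, 0)

1. D_x = -5  [FC ∥ DE ∩ CE ∥ FD]
2. D_y = 0  [FC ∥ DE ∩ CE ∥ FD]
   → D = (-5, 0)
3. B_x = -14/3  [line -2·x + -22·y + -112 = 0 ∩ |BF|² = 488/9]
4. B_y = -14/3  [line -2·x + -22·y + -112 = 0 ∩ |BF|² = 488/9]
   → B = (-14/3, -14/3)
5. A_x = 25/9  [AC · DE = 22 ∩ 2·signedArea(DAF) = -238/3]
6. A_y = -62/9  [AC · DE = 22 ∩ 2·signedArea(DAF) = -238/3]
   → A = (25/9, -62/9)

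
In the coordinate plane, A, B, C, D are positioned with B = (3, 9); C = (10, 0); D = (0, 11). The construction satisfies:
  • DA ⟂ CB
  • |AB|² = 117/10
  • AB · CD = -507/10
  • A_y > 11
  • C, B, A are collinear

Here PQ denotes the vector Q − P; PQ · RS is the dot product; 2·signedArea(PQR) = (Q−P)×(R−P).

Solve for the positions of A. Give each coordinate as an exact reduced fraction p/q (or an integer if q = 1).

1. A_x = 9/10  [C, B, A are collinear ∩ DA ⟂ CB]
2. A_y = 117/10  [C, B, A are collinear ∩ DA ⟂ CB]
   → A = (9/10, 117/10)

A = (9/10, 117/10)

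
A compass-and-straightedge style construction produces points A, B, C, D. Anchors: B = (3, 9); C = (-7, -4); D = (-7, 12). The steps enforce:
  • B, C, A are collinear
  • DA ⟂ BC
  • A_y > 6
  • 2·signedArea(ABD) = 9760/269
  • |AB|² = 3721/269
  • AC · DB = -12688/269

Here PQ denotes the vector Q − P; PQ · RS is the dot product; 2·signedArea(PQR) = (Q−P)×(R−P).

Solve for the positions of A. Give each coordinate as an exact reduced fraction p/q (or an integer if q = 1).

1. A_x = 197/269  [B, C, A are collinear ∩ DA ⟂ BC]
2. A_y = 1628/269  [B, C, A are collinear ∩ DA ⟂ BC]
   → A = (197/269, 1628/269)

A = (197/269, 1628/269)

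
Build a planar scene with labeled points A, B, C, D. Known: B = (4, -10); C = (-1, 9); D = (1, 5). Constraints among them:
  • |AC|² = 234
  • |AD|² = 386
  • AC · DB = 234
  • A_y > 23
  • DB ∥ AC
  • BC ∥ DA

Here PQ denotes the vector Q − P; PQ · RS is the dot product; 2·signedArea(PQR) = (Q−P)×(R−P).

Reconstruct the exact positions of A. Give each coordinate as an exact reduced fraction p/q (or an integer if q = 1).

A = (-4, 24)

1. A_x = -4  [DB ∥ AC ∩ BC ∥ DA]
2. A_y = 24  [DB ∥ AC ∩ BC ∥ DA]
   → A = (-4, 24)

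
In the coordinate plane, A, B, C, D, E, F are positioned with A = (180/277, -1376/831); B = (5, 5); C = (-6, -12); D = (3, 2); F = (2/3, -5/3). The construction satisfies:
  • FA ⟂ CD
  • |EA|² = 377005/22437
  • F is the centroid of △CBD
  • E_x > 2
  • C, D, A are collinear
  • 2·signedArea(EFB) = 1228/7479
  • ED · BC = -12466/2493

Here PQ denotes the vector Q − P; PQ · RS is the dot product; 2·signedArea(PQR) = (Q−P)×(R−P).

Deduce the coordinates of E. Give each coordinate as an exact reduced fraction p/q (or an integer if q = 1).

1. E_x = 2396/831  [2·signedArea(EFB) = 1228/7479 ∩ ED · BC = -12466/2493]
2. E_y = 4441/2493  [2·signedArea(EFB) = 1228/7479 ∩ ED · BC = -12466/2493]
   → E = (2396/831, 4441/2493)

E = (2396/831, 4441/2493)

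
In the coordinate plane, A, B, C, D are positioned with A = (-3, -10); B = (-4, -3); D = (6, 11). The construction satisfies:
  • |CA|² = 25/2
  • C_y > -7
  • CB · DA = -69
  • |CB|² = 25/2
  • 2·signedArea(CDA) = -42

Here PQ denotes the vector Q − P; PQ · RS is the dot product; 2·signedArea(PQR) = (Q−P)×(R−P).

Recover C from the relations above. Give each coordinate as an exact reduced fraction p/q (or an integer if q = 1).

1. C_x = -7/2  [2·signedArea(CDA) = -42 ∩ CB · DA = -69]
2. C_y = -13/2  [2·signedArea(CDA) = -42 ∩ CB · DA = -69]
   → C = (-7/2, -13/2)

C = (-7/2, -13/2)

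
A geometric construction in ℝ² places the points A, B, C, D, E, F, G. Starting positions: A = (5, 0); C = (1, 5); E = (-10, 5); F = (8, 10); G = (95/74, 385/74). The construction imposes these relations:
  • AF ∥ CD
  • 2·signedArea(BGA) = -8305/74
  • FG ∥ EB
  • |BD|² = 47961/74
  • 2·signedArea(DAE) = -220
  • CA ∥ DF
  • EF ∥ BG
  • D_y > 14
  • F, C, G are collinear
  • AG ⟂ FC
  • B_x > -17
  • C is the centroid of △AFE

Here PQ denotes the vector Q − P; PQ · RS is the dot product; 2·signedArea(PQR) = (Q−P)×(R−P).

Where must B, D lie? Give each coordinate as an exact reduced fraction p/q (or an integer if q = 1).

1. B_x = -1237/74  [EF ∥ BG ∩ FG ∥ EB]
2. B_y = 15/74  [EF ∥ BG ∩ FG ∥ EB]
   → B = (-1237/74, 15/74)
3. D_x = 4  [CA ∥ DF ∩ AF ∥ CD]
4. D_y = 15  [CA ∥ DF ∩ AF ∥ CD]
   → D = (4, 15)

B = (-1237/74, 15/74)
D = (4, 15)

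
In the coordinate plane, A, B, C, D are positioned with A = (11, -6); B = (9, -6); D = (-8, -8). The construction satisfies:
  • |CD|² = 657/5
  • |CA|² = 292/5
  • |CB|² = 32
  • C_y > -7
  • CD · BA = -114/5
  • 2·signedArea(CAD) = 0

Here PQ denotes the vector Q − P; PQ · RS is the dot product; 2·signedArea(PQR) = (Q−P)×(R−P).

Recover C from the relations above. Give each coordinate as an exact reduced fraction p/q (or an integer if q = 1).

C = (17/5, -34/5)

1. C_x = 17/5  [2·signedArea(CAD) = 0 ∩ CD · BA = -114/5]
2. C_y = -34/5  [2·signedArea(CAD) = 0 ∩ CD · BA = -114/5]
   → C = (17/5, -34/5)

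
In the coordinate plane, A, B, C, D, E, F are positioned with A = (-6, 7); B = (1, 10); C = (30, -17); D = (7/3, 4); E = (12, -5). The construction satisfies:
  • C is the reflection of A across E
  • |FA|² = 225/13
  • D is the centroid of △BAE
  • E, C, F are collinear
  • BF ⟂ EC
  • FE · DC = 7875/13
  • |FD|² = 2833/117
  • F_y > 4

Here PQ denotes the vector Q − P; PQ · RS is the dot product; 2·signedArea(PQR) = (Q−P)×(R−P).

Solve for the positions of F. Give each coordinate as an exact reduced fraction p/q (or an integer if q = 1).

1. F_x = -33/13  [E, C, F are collinear ∩ BF ⟂ EC]
2. F_y = 61/13  [E, C, F are collinear ∩ BF ⟂ EC]
   → F = (-33/13, 61/13)

F = (-33/13, 61/13)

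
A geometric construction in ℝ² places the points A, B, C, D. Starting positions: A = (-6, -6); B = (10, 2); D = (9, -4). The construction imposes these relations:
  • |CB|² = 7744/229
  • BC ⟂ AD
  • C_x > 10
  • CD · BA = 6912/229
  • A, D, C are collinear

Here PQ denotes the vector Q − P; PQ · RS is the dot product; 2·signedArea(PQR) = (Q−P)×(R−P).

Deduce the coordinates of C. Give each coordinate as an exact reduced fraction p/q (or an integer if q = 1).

1. C_x = 2466/229  [A, D, C are collinear ∩ BC ⟂ AD]
2. C_y = -862/229  [A, D, C are collinear ∩ BC ⟂ AD]
   → C = (2466/229, -862/229)

C = (2466/229, -862/229)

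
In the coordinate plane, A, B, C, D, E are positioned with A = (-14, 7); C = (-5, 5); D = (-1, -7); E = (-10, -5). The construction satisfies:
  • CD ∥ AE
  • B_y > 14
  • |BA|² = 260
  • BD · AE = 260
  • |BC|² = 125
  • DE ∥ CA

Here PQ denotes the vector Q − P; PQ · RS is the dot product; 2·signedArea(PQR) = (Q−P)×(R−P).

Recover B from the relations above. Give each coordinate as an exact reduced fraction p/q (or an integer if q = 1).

1. B_x = 0  [line -4·x + 12·y + -180 = 0 ∩ |BC|² = 125]
2. B_y = 15  [line -4·x + 12·y + -180 = 0 ∩ |BC|² = 125]
   → B = (0, 15)

B = (0, 15)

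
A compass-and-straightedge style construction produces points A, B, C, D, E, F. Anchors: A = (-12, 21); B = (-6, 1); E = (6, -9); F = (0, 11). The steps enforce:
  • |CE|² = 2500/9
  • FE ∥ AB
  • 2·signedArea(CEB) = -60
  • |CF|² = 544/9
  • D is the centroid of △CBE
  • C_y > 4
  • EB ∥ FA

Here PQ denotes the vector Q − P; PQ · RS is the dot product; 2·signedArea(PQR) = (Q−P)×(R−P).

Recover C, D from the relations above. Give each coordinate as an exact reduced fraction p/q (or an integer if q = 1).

1. C_x = -4  [line -10·x + -12·y + 12 = 0 ∩ |CE|² = 2500/9]
2. C_y = 13/3  [line -10·x + -12·y + 12 = 0 ∩ |CE|² = 2500/9]
   → C = (-4, 13/3)
3. D_x = -4/3  [D is the centroid of △CBE]
4. D_y = -11/9  [D is the centroid of △CBE]
   → D = (-4/3, -11/9)

C = (-4, 13/3)
D = (-4/3, -11/9)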